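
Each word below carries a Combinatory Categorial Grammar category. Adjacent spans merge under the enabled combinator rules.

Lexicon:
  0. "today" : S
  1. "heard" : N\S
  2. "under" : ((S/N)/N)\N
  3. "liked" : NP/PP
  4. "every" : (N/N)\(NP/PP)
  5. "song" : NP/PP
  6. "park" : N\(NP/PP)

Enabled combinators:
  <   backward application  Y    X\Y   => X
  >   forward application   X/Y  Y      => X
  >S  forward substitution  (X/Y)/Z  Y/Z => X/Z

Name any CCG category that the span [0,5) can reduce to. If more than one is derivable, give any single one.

[0,7] S   >
  [0,5] S/N   >S
    [0,3] (S/N)/N   <
      [0,2] N   <
        [0,1] "today" : S
        [1,2] "heard" : N\S
      [2,3] "under" : ((S/N)/N)\N
    [3,5] N/N   <
      [3,4] "liked" : NP/PP
      [4,5] "every" : (N/N)\(NP/PP)
  [5,7] N   <
    [5,6] "song" : NP/PP
    [6,7] "park" : N\(NP/PP)

S/N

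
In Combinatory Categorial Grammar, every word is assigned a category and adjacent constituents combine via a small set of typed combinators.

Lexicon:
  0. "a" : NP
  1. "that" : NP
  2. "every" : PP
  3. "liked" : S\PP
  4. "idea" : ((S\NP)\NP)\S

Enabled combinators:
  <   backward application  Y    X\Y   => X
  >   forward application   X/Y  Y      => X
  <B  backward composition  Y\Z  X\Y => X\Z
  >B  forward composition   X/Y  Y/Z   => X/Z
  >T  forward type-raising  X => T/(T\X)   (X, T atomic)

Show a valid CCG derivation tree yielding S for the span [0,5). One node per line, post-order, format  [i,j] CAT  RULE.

[0,1] NP  lex  "a"
[1,2] NP  lex  "that"
[2,3] PP  lex  "every"
[3,4] S\PP  lex  "liked"
[2,4] S  <  k=3
[4,5] ((S\NP)\NP)\S  lex  "idea"
[2,5] (S\NP)\NP  <  k=4
[1,5] S\NP  <  k=2
[0,5] S  <  k=1

[0,5] S   <
  [0,1] "a" : NP
  [1,5] S\NP   <
    [1,2] "that" : NP
    [2,5] (S\NP)\NP   <
      [2,4] S   <
        [2,3] "every" : PP
        [3,4] "liked" : S\PP
      [4,5] "idea" : ((S\NP)\NP)\S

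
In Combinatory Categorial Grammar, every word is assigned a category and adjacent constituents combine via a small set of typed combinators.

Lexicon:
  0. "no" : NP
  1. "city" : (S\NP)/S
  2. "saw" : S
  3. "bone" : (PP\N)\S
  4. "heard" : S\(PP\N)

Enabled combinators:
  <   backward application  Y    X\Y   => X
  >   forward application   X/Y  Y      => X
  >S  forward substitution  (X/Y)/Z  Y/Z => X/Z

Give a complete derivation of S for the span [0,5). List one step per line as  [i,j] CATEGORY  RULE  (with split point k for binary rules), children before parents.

[0,1] NP  lex  "no"
[1,2] (S\NP)/S  lex  "city"
[2,3] S  lex  "saw"
[3,4] (PP\N)\S  lex  "bone"
[2,4] PP\N  <  k=3
[4,5] S\(PP\N)  lex  "heard"
[2,5] S  <  k=4
[1,5] S\NP  >  k=2
[0,5] S  <  k=1

[0,5] S   <
  [0,1] "no" : NP
  [1,5] S\NP   >
    [1,2] "city" : (S\NP)/S
    [2,5] S   <
      [2,4] PP\N   <
        [2,3] "saw" : S
        [3,4] "bone" : (PP\N)\S
      [4,5] "heard" : S\(PP\N)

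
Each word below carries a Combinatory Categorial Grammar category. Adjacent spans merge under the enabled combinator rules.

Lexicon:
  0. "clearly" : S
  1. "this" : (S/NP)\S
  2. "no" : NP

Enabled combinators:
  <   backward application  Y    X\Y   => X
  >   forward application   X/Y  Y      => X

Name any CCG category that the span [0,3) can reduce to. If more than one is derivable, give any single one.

S

[0,3] S   >
  [0,2] S/NP   <
    [0,1] "clearly" : S
    [1,2] "this" : (S/NP)\S
  [2,3] "no" : NP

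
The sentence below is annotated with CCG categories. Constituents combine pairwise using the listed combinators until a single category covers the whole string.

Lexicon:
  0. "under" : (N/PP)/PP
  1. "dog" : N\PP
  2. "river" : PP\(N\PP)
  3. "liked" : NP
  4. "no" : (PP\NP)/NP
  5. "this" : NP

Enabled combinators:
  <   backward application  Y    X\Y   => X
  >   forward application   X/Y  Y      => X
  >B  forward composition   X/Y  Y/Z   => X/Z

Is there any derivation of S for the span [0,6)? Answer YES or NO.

NO

(N/PP)/PP N\PP PP\(N\PP) NP (PP\NP)/NP NP
CKY chart[0,6] = {N}; S ∉ chart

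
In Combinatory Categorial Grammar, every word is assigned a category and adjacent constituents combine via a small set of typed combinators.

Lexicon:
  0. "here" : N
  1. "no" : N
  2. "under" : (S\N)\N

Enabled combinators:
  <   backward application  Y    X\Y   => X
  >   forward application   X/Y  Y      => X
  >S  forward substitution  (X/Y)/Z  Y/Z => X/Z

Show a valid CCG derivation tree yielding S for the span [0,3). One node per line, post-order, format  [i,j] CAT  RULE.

[0,1] N  lex  "here"
[1,2] N  lex  "no"
[2,3] (S\N)\N  lex  "under"
[1,3] S\N  <  k=2
[0,3] S  <  k=1

[0,3] S   <
  [0,1] "here" : N
  [1,3] S\N   <
    [1,2] "no" : N
    [2,3] "under" : (S\N)\N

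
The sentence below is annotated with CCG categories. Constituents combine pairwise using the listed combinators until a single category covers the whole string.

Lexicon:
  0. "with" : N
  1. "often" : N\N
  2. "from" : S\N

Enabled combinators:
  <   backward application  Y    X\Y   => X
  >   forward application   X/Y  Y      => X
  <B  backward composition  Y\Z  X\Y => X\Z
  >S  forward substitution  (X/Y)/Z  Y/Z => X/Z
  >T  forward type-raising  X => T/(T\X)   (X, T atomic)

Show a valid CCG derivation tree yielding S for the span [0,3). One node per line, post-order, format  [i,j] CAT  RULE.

[0,3] S   >
  [0,1] S/(S\N)   >T
    [0,1] "with" : N
  [1,3] S\N   <B
    [1,2] "often" : N\N
    [2,3] "from" : S\N

[0,1] N  lex  "with"
[0,1] S/(S\N)  >T
[1,2] N\N  lex  "often"
[2,3] S\N  lex  "from"
[1,3] S\N  <B  k=2
[0,3] S  >  k=1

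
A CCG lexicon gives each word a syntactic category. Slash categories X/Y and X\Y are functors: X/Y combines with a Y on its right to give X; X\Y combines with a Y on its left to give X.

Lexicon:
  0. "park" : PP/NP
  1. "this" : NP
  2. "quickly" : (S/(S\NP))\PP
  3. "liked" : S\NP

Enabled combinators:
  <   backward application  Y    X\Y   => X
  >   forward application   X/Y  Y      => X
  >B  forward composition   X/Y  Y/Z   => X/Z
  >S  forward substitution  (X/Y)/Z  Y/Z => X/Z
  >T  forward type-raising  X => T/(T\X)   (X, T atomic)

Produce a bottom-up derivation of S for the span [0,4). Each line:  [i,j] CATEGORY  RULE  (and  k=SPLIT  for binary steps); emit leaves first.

[0,4] S   >
  [0,3] S/(S\NP)   <
    [0,2] PP   >
      [0,1] "park" : PP/NP
      [1,2] "this" : NP
    [2,3] "quickly" : (S/(S\NP))\PP
  [3,4] "liked" : S\NP

[0,1] PP/NP  lex  "park"
[1,2] NP  lex  "this"
[0,2] PP  >  k=1
[2,3] (S/(S\NP))\PP  lex  "quickly"
[0,3] S/(S\NP)  <  k=2
[3,4] S\NP  lex  "liked"
[0,4] S  >  k=3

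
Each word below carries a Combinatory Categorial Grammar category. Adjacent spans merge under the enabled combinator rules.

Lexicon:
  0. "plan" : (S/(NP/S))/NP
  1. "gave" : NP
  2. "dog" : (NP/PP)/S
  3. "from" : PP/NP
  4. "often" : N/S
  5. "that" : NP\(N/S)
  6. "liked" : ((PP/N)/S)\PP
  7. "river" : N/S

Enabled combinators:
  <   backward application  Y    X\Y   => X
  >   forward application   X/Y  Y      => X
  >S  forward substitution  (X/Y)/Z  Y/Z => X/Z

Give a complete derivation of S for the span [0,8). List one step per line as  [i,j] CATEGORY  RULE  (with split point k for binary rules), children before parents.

[0,1] (S/(NP/S))/NP  lex  "plan"
[1,2] NP  lex  "gave"
[0,2] S/(NP/S)  >  k=1
[2,3] (NP/PP)/S  lex  "dog"
[3,4] PP/NP  lex  "from"
[4,5] N/S  lex  "often"
[5,6] NP\(N/S)  lex  "that"
[4,6] NP  <  k=5
[3,6] PP  >  k=4
[6,7] ((PP/N)/S)\PP  lex  "liked"
[3,7] (PP/N)/S  <  k=6
[7,8] N/S  lex  "river"
[3,8] PP/S  >S  k=7
[2,8] NP/S  >S  k=3
[0,8] S  >  k=2

[0,8] S   >
  [0,2] S/(NP/S)   >
    [0,1] "plan" : (S/(NP/S))/NP
    [1,2] "gave" : NP
  [2,8] NP/S   >S
    [2,3] "dog" : (NP/PP)/S
    [3,8] PP/S   >S
      [3,7] (PP/N)/S   <
        [3,6] PP   >
          [3,4] "from" : PP/NP
          [4,6] NP   <
            [4,5] "often" : N/S
            [5,6] "that" : NP\(N/S)
        [6,7] "liked" : ((PP/N)/S)\PP
      [7,8] "river" : N/S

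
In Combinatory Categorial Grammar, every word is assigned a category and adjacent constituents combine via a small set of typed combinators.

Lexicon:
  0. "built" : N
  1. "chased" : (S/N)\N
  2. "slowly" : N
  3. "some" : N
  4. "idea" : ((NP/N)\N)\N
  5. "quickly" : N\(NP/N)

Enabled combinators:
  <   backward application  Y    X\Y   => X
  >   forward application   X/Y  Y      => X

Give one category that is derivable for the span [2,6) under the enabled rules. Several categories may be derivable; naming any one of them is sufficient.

[0,6] S   >
  [0,2] S/N   <
    [0,1] "built" : N
    [1,2] "chased" : (S/N)\N
  [2,6] N   <
    [2,5] NP/N   <
      [2,3] "slowly" : N
      [3,5] (NP/N)\N   <
        [3,4] "some" : N
        [4,5] "idea" : ((NP/N)\N)\N
    [5,6] "quickly" : N\(NP/N)

N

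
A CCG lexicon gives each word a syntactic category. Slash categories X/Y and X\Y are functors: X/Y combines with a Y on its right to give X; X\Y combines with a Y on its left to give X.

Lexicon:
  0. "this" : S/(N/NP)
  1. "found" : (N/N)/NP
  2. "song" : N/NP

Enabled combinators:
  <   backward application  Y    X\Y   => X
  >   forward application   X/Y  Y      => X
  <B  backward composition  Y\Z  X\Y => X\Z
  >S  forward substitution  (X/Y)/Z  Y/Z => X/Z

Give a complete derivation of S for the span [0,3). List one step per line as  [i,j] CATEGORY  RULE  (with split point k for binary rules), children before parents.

[0,3] S   >
  [0,1] "this" : S/(N/NP)
  [1,3] N/NP   >S
    [1,2] "found" : (N/N)/NP
    [2,3] "song" : N/NP

[0,1] S/(N/NP)  lex  "this"
[1,2] (N/N)/NP  lex  "found"
[2,3] N/NP  lex  "song"
[1,3] N/NP  >S  k=2
[0,3] S  >  k=1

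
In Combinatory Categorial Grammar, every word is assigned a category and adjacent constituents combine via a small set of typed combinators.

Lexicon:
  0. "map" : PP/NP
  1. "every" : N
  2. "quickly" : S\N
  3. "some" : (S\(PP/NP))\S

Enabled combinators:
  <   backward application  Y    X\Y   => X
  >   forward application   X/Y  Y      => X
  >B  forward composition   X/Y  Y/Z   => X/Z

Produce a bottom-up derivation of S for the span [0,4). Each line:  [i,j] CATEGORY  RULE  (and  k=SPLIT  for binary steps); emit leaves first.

[0,4] S   <
  [0,1] "map" : PP/NP
  [1,4] S\(PP/NP)   <
    [1,3] S   <
      [1,2] "every" : N
      [2,3] "quickly" : S\N
    [3,4] "some" : (S\(PP/NP))\S

[0,1] PP/NP  lex  "map"
[1,2] N  lex  "every"
[2,3] S\N  lex  "quickly"
[1,3] S  <  k=2
[3,4] (S\(PP/NP))\S  lex  "some"
[1,4] S\(PP/NP)  <  k=3
[0,4] S  <  k=1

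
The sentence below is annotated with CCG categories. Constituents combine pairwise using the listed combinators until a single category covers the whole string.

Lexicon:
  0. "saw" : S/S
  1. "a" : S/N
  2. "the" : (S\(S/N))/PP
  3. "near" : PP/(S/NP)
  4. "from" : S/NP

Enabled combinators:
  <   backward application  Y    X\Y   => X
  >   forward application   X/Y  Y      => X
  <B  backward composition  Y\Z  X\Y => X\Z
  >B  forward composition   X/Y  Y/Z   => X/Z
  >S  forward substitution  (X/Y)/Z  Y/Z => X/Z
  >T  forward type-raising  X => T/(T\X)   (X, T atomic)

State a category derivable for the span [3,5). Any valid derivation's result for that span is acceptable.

PP

[0,5] S   <
  [0,2] S/N   >B
    [0,1] "saw" : S/S
    [1,2] "a" : S/N
  [2,5] S\(S/N)   >
    [2,3] "the" : (S\(S/N))/PP
    [3,5] PP   >
      [3,4] "near" : PP/(S/NP)
      [4,5] "from" : S/NP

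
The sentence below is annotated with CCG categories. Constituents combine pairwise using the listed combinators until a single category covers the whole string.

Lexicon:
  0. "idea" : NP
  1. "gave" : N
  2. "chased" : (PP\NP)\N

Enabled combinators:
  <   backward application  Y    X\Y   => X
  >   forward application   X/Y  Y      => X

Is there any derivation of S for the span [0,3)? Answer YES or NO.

NO

NP N (PP\NP)\N
CKY chart[0,3] = {PP}; S ∉ chart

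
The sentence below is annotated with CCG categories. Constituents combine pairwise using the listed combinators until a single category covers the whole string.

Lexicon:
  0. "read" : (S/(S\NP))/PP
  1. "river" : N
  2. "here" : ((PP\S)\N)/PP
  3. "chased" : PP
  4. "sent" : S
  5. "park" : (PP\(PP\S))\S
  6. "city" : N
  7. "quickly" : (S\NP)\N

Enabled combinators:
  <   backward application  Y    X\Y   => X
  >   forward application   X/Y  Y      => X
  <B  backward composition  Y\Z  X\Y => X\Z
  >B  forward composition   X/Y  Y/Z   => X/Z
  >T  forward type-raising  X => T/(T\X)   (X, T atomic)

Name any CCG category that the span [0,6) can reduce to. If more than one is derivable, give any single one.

[0,8] S   >
  [0,6] S/(S\NP)   >
    [0,1] "read" : (S/(S\NP))/PP
    [1,6] PP   <
      [1,4] PP\S   <
        [1,2] "river" : N
        [2,4] (PP\S)\N   >
          [2,3] "here" : ((PP\S)\N)/PP
          [3,4] "chased" : PP
      [4,6] PP\(PP\S)   <
        [4,5] "sent" : S
        [5,6] "park" : (PP\(PP\S))\S
  [6,8] S\NP   <
    [6,7] "city" : N
    [7,8] "quickly" : (S\NP)\N

S/(S\NP)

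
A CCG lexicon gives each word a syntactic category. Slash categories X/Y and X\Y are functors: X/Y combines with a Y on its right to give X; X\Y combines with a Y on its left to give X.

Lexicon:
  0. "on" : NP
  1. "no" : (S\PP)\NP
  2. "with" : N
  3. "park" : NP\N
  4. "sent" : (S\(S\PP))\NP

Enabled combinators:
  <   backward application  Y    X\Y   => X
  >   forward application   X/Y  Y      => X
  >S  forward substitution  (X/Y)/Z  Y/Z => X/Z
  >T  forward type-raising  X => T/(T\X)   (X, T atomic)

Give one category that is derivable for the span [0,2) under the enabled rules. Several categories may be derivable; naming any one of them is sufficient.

[0,5] S   <
  [0,2] S\PP   <
    [0,1] "on" : NP
    [1,2] "no" : (S\PP)\NP
  [2,5] S\(S\PP)   <
    [2,4] NP   >
      [2,3] NP/(NP\N)   >T
        [2,3] "with" : N
      [3,4] "park" : NP\N
    [4,5] "sent" : (S\(S\PP))\NP

S\PP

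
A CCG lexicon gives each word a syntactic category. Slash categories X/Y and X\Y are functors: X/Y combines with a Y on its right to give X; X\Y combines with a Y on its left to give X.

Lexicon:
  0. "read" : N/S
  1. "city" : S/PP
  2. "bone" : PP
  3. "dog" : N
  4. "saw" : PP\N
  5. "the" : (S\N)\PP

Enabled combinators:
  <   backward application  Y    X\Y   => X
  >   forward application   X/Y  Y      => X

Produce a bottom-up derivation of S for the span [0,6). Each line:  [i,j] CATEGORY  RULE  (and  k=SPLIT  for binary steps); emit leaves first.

[0,6] S   <
  [0,3] N   >
    [0,1] "read" : N/S
    [1,3] S   >
      [1,2] "city" : S/PP
      [2,3] "bone" : PP
  [3,6] S\N   <
    [3,5] PP   <
      [3,4] "dog" : N
      [4,5] "saw" : PP\N
    [5,6] "the" : (S\N)\PP

[0,1] N/S  lex  "read"
[1,2] S/PP  lex  "city"
[2,3] PP  lex  "bone"
[1,3] S  >  k=2
[0,3] N  >  k=1
[3,4] N  lex  "dog"
[4,5] PP\N  lex  "saw"
[3,5] PP  <  k=4
[5,6] (S\N)\PP  lex  "the"
[3,6] S\N  <  k=5
[0,6] S  <  k=3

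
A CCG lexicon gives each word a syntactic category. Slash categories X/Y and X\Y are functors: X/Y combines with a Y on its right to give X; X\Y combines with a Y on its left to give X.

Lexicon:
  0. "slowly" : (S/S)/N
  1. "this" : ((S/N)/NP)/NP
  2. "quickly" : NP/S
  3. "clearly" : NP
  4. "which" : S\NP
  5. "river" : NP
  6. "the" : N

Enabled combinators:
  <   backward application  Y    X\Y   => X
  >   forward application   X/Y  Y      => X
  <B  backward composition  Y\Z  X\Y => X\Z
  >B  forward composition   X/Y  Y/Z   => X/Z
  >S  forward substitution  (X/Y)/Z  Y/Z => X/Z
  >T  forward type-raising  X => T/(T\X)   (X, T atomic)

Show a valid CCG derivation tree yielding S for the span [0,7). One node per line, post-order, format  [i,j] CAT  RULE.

[0,1] (S/S)/N  lex  "slowly"
[1,2] ((S/N)/NP)/NP  lex  "this"
[2,3] NP/S  lex  "quickly"
[3,4] NP  lex  "clearly"
[3,4] S/(S\NP)  >T
[4,5] S\NP  lex  "which"
[3,5] S  >  k=4
[2,5] NP  >  k=3
[1,5] (S/N)/NP  >  k=2
[5,6] NP  lex  "river"
[1,6] S/N  >  k=5
[0,6] S/N  >S  k=1
[6,7] N  lex  "the"
[0,7] S  >  k=6

[0,7] S   >
  [0,6] S/N   >S
    [0,1] "slowly" : (S/S)/N
    [1,6] S/N   >
      [1,5] (S/N)/NP   >
        [1,2] "this" : ((S/N)/NP)/NP
        [2,5] NP   >
          [2,3] "quickly" : NP/S
          [3,5] S   >
            [3,4] S/(S\NP)   >T
              [3,4] "clearly" : NP
            [4,5] "which" : S\NP
      [5,6] "river" : NP
  [6,7] "the" : N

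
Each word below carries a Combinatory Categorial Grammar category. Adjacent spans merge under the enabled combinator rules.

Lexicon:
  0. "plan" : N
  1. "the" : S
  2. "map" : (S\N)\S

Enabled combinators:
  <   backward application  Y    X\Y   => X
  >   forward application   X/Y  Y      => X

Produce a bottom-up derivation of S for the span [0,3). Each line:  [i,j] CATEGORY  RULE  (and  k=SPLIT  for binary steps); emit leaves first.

[0,3] S   <
  [0,1] "plan" : N
  [1,3] S\N   <
    [1,2] "the" : S
    [2,3] "map" : (S\N)\S

[0,1] N  lex  "plan"
[1,2] S  lex  "the"
[2,3] (S\N)\S  lex  "map"
[1,3] S\N  <  k=2
[0,3] S  <  k=1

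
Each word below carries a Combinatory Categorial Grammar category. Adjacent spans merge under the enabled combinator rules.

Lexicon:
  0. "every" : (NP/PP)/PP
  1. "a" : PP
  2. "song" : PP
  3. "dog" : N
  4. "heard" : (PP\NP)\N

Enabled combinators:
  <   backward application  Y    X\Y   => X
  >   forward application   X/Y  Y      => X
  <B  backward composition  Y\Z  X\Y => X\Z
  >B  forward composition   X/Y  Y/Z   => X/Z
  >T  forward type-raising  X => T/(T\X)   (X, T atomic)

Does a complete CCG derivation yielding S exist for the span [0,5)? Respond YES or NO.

(NP/PP)/PP PP PP N (PP\NP)\N
CKY chart[0,5] = {N/(N\PP), NP/(NP\PP), PP, PP/(PP\PP), S/(S\PP)}; S ∉ chart

NO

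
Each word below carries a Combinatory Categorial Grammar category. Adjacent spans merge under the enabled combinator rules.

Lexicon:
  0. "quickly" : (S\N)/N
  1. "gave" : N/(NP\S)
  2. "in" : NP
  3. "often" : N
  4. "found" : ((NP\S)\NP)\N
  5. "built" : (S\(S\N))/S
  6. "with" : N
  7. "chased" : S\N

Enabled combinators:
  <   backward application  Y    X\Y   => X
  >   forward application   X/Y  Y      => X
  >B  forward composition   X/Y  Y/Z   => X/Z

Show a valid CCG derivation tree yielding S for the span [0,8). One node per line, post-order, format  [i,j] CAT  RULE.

[0,1] (S\N)/N  lex  "quickly"
[1,2] N/(NP\S)  lex  "gave"
[2,3] NP  lex  "in"
[3,4] N  lex  "often"
[4,5] ((NP\S)\NP)\N  lex  "found"
[3,5] (NP\S)\NP  <  k=4
[2,5] NP\S  <  k=3
[1,5] N  >  k=2
[0,5] S\N  >  k=1
[5,6] (S\(S\N))/S  lex  "built"
[6,7] N  lex  "with"
[7,8] S\N  lex  "chased"
[6,8] S  <  k=7
[5,8] S\(S\N)  >  k=6
[0,8] S  <  k=5

[0,8] S   <
  [0,5] S\N   >
    [0,1] "quickly" : (S\N)/N
    [1,5] N   >
      [1,2] "gave" : N/(NP\S)
      [2,5] NP\S   <
        [2,3] "in" : NP
        [3,5] (NP\S)\NP   <
          [3,4] "often" : N
          [4,5] "found" : ((NP\S)\NP)\N
  [5,8] S\(S\N)   >
    [5,6] "built" : (S\(S\N))/S
    [6,8] S   <
      [6,7] "with" : N
      [7,8] "chased" : S\N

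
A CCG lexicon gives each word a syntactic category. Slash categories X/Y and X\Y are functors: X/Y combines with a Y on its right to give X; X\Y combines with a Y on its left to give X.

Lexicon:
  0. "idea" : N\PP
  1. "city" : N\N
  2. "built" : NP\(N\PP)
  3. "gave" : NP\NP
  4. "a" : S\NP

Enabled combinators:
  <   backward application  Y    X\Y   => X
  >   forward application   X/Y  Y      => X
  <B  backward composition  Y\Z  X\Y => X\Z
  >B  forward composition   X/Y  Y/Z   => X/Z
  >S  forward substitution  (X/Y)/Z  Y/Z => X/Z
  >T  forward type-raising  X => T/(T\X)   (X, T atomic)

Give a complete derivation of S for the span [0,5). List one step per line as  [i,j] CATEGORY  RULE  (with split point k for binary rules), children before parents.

[0,1] N\PP  lex  "idea"
[1,2] N\N  lex  "city"
[0,2] N\PP  <B  k=1
[2,3] NP\(N\PP)  lex  "built"
[0,3] NP  <  k=2
[3,4] NP\NP  lex  "gave"
[4,5] S\NP  lex  "a"
[3,5] S\NP  <B  k=4
[0,5] S  <  k=3

[0,5] S   <
  [0,3] NP   <
    [0,2] N\PP   <B
      [0,1] "idea" : N\PP
      [1,2] "city" : N\N
    [2,3] "built" : NP\(N\PP)
  [3,5] S\NP   <B
    [3,4] "gave" : NP\NP
    [4,5] "a" : S\NP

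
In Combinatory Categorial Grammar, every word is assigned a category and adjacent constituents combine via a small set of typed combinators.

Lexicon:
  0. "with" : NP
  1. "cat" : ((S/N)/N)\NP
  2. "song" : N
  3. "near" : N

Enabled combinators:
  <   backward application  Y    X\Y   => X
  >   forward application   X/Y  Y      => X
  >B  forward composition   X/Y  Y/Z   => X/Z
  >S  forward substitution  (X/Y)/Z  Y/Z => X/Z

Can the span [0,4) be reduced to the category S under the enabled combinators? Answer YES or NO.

[0,4] S   >
  [0,3] S/N   >
    [0,2] (S/N)/N   <
      [0,1] "with" : NP
      [1,2] "cat" : ((S/N)/N)\NP
    [2,3] "song" : N
  [3,4] "near" : N

YES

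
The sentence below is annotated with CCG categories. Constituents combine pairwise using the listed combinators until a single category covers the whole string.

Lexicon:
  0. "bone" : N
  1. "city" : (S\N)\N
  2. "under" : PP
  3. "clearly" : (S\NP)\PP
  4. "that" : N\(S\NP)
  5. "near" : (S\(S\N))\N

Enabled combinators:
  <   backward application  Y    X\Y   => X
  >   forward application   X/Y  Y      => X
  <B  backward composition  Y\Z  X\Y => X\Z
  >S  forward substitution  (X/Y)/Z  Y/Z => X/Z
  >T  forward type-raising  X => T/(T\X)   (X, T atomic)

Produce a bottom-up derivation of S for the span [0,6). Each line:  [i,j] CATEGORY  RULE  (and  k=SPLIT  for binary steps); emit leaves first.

[0,1] N  lex  "bone"
[1,2] (S\N)\N  lex  "city"
[0,2] S\N  <  k=1
[2,3] PP  lex  "under"
[3,4] (S\NP)\PP  lex  "clearly"
[2,4] S\NP  <  k=3
[4,5] N\(S\NP)  lex  "that"
[2,5] N  <  k=4
[5,6] (S\(S\N))\N  lex  "near"
[2,6] S\(S\N)  <  k=5
[0,6] S  <  k=2

[0,6] S   <
  [0,2] S\N   <
    [0,1] "bone" : N
    [1,2] "city" : (S\N)\N
  [2,6] S\(S\N)   <
    [2,5] N   <
      [2,4] S\NP   <
        [2,3] "under" : PP
        [3,4] "clearly" : (S\NP)\PP
      [4,5] "that" : N\(S\NP)
    [5,6] "near" : (S\(S\N))\N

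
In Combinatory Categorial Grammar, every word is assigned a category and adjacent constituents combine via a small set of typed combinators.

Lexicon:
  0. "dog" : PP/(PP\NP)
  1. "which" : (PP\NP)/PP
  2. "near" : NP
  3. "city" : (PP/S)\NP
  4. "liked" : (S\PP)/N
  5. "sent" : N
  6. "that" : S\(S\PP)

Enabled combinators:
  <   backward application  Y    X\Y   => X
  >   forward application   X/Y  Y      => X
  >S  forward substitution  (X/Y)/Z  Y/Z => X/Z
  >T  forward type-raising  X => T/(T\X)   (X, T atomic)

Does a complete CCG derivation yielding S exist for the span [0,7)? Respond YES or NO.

PP/(PP\NP) (PP\NP)/PP NP (PP/S)\NP (S\PP)/N N S\(S\PP)
CKY chart[0,7] = {N/(N\PP), NP/(NP\PP), PP, PP/(PP\PP), S/(S\PP)}; S ∉ chart

NO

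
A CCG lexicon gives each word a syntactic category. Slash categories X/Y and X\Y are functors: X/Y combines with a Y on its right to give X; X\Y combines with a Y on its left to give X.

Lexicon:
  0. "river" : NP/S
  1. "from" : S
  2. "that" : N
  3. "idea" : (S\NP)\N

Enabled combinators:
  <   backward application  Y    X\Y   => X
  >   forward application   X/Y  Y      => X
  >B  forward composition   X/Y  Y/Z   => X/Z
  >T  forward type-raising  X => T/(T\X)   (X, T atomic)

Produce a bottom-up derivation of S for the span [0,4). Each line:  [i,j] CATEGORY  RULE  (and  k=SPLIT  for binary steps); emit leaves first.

[0,1] NP/S  lex  "river"
[1,2] S  lex  "from"
[0,2] NP  >  k=1
[2,3] N  lex  "that"
[3,4] (S\NP)\N  lex  "idea"
[2,4] S\NP  <  k=3
[0,4] S  <  k=2

[0,4] S   <
  [0,2] NP   >
    [0,1] "river" : NP/S
    [1,2] "from" : S
  [2,4] S\NP   <
    [2,3] "that" : N
    [3,4] "idea" : (S\NP)\N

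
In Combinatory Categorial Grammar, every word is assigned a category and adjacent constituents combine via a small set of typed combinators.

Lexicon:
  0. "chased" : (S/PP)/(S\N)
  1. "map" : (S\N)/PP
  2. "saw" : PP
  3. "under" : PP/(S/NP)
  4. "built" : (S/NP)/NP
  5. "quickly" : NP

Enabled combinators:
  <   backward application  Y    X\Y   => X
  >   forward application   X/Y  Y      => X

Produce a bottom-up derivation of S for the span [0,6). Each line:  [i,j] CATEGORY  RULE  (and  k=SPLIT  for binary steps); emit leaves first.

[0,1] (S/PP)/(S\N)  lex  "chased"
[1,2] (S\N)/PP  lex  "map"
[2,3] PP  lex  "saw"
[1,3] S\N  >  k=2
[0,3] S/PP  >  k=1
[3,4] PP/(S/NP)  lex  "under"
[4,5] (S/NP)/NP  lex  "built"
[5,6] NP  lex  "quickly"
[4,6] S/NP  >  k=5
[3,6] PP  >  k=4
[0,6] S  >  k=3

[0,6] S   >
  [0,3] S/PP   >
    [0,1] "chased" : (S/PP)/(S\N)
    [1,3] S\N   >
      [1,2] "map" : (S\N)/PP
      [2,3] "saw" : PP
  [3,6] PP   >
    [3,4] "under" : PP/(S/NP)
    [4,6] S/NP   >
      [4,5] "built" : (S/NP)/NP
      [5,6] "quickly" : NP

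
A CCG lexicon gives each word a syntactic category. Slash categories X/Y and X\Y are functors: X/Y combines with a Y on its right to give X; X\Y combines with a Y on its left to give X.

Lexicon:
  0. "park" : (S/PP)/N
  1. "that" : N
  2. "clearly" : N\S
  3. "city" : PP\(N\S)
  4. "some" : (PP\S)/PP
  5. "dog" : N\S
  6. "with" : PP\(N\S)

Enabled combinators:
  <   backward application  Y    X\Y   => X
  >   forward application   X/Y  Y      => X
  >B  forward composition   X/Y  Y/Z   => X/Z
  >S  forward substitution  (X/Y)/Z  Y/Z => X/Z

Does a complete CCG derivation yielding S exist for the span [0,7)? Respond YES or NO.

NO

(S/PP)/N N N\S PP\(N\S) (PP\S)/PP N\S PP\(N\S)
CKY chart[0,7] = {PP}; S ∉ chart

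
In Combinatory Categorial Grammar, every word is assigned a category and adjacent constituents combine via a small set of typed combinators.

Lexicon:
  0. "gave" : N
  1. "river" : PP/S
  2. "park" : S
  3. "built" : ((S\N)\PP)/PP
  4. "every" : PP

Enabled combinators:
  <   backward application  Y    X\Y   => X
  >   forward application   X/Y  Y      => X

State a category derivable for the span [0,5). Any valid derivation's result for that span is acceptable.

S

[0,5] S   <
  [0,1] "gave" : N
  [1,5] S\N   <
    [1,3] PP   >
      [1,2] "river" : PP/S
      [2,3] "park" : S
    [3,5] (S\N)\PP   >
      [3,4] "built" : ((S\N)\PP)/PP
      [4,5] "every" : PP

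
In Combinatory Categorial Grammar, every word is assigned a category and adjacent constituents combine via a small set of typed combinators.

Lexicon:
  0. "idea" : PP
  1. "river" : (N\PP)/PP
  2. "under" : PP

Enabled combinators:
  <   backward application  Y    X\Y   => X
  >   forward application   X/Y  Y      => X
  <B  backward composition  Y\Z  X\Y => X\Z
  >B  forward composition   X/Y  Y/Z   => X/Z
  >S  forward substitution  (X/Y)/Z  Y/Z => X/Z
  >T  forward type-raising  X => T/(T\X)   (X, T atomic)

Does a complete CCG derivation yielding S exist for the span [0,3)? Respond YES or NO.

NO

PP (N\PP)/PP PP
CKY chart[0,3] = {N, N/(N\N), N/(PP\PP), NP/(NP\N), PP/(PP\N), S/(S\N)}; S ∉ chart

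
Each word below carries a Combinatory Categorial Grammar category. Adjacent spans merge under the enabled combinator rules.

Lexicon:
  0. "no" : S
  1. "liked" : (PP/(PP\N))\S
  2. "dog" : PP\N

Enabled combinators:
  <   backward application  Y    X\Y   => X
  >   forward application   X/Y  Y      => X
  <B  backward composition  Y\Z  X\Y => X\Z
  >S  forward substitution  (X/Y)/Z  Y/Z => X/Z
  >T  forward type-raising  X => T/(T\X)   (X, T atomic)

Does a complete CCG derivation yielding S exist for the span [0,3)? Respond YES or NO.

NO

S (PP/(PP\N))\S PP\N
CKY chart[0,3] = {N/(N\PP), NP/(NP\PP), PP, PP/(PP\PP), S/(S\PP)}; S ∉ chart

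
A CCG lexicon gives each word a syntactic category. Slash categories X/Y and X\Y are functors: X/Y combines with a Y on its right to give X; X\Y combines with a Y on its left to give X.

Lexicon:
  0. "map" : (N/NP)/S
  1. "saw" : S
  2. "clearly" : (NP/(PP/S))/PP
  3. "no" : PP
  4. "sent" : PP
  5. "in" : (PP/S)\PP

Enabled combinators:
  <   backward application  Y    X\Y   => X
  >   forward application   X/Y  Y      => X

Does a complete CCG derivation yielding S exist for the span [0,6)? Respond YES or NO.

(N/NP)/S S (NP/(PP/S))/PP PP PP (PP/S)\PP
CKY chart[0,6] = {N}; S ∉ chart

NO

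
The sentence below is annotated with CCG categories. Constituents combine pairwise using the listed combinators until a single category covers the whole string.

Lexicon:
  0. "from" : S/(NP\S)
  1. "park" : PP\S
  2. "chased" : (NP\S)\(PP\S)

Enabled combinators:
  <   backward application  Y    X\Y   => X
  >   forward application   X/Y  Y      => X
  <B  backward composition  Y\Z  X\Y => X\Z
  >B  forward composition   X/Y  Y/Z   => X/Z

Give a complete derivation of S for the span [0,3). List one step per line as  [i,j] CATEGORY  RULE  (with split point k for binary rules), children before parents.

[0,1] S/(NP\S)  lex  "from"
[1,2] PP\S  lex  "park"
[2,3] (NP\S)\(PP\S)  lex  "chased"
[1,3] NP\S  <  k=2
[0,3] S  >  k=1

[0,3] S   >
  [0,1] "from" : S/(NP\S)
  [1,3] NP\S   <
    [1,2] "park" : PP\S
    [2,3] "chased" : (NP\S)\(PP\S)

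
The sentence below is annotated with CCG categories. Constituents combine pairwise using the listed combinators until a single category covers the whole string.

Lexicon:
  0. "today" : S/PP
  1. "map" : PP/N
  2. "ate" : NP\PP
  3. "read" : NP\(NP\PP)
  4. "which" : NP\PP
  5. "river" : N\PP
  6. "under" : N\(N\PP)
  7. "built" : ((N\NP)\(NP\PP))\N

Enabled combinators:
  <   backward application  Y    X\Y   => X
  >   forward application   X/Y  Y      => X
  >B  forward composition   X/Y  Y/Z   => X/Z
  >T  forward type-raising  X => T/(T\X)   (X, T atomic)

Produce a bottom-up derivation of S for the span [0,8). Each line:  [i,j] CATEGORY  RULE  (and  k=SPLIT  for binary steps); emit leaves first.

[0,8] S   >
  [0,2] S/N   >B
    [0,1] "today" : S/PP
    [1,2] "map" : PP/N
  [2,8] N   <
    [2,4] NP   <
      [2,3] "ate" : NP\PP
      [3,4] "read" : NP\(NP\PP)
    [4,8] N\NP   <
      [4,5] "which" : NP\PP
      [5,8] (N\NP)\(NP\PP)   <
        [5,7] N   <
          [5,6] "river" : N\PP
          [6,7] "under" : N\(N\PP)
        [7,8] "built" : ((N\NP)\(NP\PP))\N

[0,1] S/PP  lex  "today"
[1,2] PP/N  lex  "map"
[0,2] S/N  >B  k=1
[2,3] NP\PP  lex  "ate"
[3,4] NP\(NP\PP)  lex  "read"
[2,4] NP  <  k=3
[4,5] NP\PP  lex  "which"
[5,6] N\PP  lex  "river"
[6,7] N\(N\PP)  lex  "under"
[5,7] N  <  k=6
[7,8] ((N\NP)\(NP\PP))\N  lex  "built"
[5,8] (N\NP)\(NP\PP)  <  k=7
[4,8] N\NP  <  k=5
[2,8] N  <  k=4
[0,8] S  >  k=2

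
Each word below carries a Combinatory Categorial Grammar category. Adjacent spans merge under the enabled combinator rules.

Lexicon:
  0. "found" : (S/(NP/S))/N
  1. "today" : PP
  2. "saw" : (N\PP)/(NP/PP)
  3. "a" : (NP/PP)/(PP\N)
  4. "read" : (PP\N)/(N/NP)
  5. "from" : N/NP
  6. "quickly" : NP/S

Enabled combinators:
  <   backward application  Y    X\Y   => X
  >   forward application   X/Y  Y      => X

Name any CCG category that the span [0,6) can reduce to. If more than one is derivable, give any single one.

[0,7] S   >
  [0,6] S/(NP/S)   >
    [0,1] "found" : (S/(NP/S))/N
    [1,6] N   <
      [1,2] "today" : PP
      [2,6] N\PP   >
        [2,3] "saw" : (N\PP)/(NP/PP)
        [3,6] NP/PP   >
          [3,4] "a" : (NP/PP)/(PP\N)
          [4,6] PP\N   >
            [4,5] "read" : (PP\N)/(N/NP)
            [5,6] "from" : N/NP
  [6,7] "quickly" : NP/S

S/(NP/S)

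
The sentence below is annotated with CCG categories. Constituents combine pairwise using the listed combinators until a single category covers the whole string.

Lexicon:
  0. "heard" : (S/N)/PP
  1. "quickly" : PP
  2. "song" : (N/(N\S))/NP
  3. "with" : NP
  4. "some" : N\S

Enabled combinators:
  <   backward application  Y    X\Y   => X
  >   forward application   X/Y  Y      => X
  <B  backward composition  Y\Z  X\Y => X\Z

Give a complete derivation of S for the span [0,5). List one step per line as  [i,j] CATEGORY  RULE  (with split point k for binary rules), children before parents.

[0,5] S   >
  [0,2] S/N   >
    [0,1] "heard" : (S/N)/PP
    [1,2] "quickly" : PP
  [2,5] N   >
    [2,4] N/(N\S)   >
      [2,3] "song" : (N/(N\S))/NP
      [3,4] "with" : NP
    [4,5] "some" : N\S

[0,1] (S/N)/PP  lex  "heard"
[1,2] PP  lex  "quickly"
[0,2] S/N  >  k=1
[2,3] (N/(N\S))/NP  lex  "song"
[3,4] NP  lex  "with"
[2,4] N/(N\S)  >  k=3
[4,5] N\S  lex  "some"
[2,5] N  >  k=4
[0,5] S  >  k=2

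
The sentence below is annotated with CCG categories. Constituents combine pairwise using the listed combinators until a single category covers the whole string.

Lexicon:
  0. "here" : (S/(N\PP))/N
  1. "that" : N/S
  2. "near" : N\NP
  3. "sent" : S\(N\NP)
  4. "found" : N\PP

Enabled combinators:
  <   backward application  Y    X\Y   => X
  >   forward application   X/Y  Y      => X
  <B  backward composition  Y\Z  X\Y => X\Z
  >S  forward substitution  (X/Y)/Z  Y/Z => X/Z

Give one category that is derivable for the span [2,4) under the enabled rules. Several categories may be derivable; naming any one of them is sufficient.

S

[0,5] S   >
  [0,4] S/(N\PP)   >
    [0,1] "here" : (S/(N\PP))/N
    [1,4] N   >
      [1,2] "that" : N/S
      [2,4] S   <
        [2,3] "near" : N\NP
        [3,4] "sent" : S\(N\NP)
  [4,5] "found" : N\PP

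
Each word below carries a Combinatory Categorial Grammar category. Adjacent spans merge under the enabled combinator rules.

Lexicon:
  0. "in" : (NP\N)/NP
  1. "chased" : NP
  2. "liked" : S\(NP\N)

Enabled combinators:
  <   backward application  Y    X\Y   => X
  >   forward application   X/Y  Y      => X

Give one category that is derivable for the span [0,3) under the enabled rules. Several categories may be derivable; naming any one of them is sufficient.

S

[0,3] S   <
  [0,2] NP\N   >
    [0,1] "in" : (NP\N)/NP
    [1,2] "chased" : NP
  [2,3] "liked" : S\(NP\N)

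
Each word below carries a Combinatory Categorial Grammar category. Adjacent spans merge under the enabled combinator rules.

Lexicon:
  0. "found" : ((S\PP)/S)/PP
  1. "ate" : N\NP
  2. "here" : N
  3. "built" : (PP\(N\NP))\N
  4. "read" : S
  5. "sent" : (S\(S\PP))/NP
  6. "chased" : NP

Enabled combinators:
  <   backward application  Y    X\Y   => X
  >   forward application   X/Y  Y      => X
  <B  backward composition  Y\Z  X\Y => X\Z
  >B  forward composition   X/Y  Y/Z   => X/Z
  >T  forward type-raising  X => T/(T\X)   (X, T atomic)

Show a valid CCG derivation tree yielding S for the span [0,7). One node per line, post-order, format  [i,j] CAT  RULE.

[0,1] ((S\PP)/S)/PP  lex  "found"
[1,2] N\NP  lex  "ate"
[2,3] N  lex  "here"
[3,4] (PP\(N\NP))\N  lex  "built"
[2,4] PP\(N\NP)  <  k=3
[1,4] PP  <  k=2
[0,4] (S\PP)/S  >  k=1
[4,5] S  lex  "read"
[0,5] S\PP  >  k=4
[5,6] (S\(S\PP))/NP  lex  "sent"
[6,7] NP  lex  "chased"
[5,7] S\(S\PP)  >  k=6
[0,7] S  <  k=5

[0,7] S   <
  [0,5] S\PP   >
    [0,4] (S\PP)/S   >
      [0,1] "found" : ((S\PP)/S)/PP
      [1,4] PP   <
        [1,2] "ate" : N\NP
        [2,4] PP\(N\NP)   <
          [2,3] "here" : N
          [3,4] "built" : (PP\(N\NP))\N
    [4,5] "read" : S
  [5,7] S\(S\PP)   >
    [5,6] "sent" : (S\(S\PP))/NP
    [6,7] "chased" : NP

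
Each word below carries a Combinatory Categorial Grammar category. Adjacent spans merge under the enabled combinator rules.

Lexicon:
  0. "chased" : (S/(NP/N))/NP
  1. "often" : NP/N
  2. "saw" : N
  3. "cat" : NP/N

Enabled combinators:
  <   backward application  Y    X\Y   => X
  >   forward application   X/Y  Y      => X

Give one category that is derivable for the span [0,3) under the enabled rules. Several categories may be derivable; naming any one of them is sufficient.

S/(NP/N)

[0,4] S   >
  [0,3] S/(NP/N)   >
    [0,1] "chased" : (S/(NP/N))/NP
    [1,3] NP   >
      [1,2] "often" : NP/N
      [2,3] "saw" : N
  [3,4] "cat" : NP/N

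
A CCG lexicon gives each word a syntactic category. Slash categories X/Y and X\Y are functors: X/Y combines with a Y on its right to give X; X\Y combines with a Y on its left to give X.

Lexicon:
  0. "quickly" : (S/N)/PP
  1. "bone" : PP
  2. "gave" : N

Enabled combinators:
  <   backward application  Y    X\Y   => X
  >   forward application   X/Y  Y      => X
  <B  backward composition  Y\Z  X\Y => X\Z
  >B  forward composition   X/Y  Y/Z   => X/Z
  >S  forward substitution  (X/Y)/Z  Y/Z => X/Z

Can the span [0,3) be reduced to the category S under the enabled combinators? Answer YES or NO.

YES

[0,3] S   >
  [0,2] S/N   >
    [0,1] "quickly" : (S/N)/PP
    [1,2] "bone" : PP
  [2,3] "gave" : N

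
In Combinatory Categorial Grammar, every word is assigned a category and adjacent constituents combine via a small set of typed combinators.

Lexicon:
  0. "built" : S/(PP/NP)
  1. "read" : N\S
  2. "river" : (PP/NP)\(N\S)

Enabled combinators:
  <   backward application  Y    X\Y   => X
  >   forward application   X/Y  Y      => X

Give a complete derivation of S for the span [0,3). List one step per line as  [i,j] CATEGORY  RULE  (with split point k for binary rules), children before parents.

[0,1] S/(PP/NP)  lex  "built"
[1,2] N\S  lex  "read"
[2,3] (PP/NP)\(N\S)  lex  "river"
[1,3] PP/NP  <  k=2
[0,3] S  >  k=1

[0,3] S   >
  [0,1] "built" : S/(PP/NP)
  [1,3] PP/NP   <
    [1,2] "read" : N\S
    [2,3] "river" : (PP/NP)\(N\S)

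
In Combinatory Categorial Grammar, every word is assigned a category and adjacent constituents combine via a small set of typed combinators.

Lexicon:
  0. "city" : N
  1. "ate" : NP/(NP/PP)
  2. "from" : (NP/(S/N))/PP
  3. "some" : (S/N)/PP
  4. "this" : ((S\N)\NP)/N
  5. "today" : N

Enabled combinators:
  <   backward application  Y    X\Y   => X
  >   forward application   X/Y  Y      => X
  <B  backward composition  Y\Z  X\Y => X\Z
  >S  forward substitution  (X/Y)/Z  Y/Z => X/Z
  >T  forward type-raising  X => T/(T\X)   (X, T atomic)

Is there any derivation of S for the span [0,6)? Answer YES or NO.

[0,6] S   >
  [0,1] S/(S\N)   >T
    [0,1] "city" : N
  [1,6] S\N   <
    [1,4] NP   >
      [1,2] "ate" : NP/(NP/PP)
      [2,4] NP/PP   >S
        [2,3] "from" : (NP/(S/N))/PP
        [3,4] "some" : (S/N)/PP
    [4,6] (S\N)\NP   >
      [4,5] "this" : ((S\N)\NP)/N
      [5,6] "today" : N

YES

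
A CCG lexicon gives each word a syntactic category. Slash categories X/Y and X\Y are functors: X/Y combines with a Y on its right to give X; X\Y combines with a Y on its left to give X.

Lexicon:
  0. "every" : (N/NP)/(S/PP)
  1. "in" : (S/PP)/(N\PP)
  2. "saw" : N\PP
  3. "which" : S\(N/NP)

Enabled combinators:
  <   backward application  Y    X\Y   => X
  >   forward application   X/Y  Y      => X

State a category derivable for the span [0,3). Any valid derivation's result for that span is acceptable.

N/NP

[0,4] S   <
  [0,3] N/NP   >
    [0,1] "every" : (N/NP)/(S/PP)
    [1,3] S/PP   >
      [1,2] "in" : (S/PP)/(N\PP)
      [2,3] "saw" : N\PP
  [3,4] "which" : S\(N/NP)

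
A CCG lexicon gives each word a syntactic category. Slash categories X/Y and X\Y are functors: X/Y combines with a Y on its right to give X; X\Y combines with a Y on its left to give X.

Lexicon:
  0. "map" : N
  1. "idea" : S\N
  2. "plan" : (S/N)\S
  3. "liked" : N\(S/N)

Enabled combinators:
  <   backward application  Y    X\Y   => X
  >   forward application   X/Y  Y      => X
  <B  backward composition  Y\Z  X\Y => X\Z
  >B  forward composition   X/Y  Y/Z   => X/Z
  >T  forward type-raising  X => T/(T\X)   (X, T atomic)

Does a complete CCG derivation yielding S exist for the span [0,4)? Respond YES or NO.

N S\N (S/N)\S N\(S/N)
CKY chart[0,4] = {N, N/(N\N), NP/(NP\N), PP/(PP\N), S/(S\N)}; S ∉ chart

NO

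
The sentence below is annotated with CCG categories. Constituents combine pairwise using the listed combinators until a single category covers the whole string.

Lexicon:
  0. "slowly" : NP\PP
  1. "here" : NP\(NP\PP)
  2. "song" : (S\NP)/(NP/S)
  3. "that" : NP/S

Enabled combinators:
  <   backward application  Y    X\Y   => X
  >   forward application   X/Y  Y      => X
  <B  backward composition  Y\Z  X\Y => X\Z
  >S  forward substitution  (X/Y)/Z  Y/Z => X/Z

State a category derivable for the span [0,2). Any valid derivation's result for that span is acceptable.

[0,4] S   <
  [0,2] NP   <
    [0,1] "slowly" : NP\PP
    [1,2] "here" : NP\(NP\PP)
  [2,4] S\NP   >
    [2,3] "song" : (S\NP)/(NP/S)
    [3,4] "that" : NP/S

NP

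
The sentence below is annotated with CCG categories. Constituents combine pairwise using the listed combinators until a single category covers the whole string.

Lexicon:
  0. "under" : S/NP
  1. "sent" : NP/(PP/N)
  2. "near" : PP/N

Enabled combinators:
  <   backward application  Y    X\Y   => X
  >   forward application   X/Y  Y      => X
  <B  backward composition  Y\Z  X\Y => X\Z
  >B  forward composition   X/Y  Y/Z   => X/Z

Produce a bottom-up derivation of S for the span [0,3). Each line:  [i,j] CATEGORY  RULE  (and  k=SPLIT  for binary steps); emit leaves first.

[0,1] S/NP  lex  "under"
[1,2] NP/(PP/N)  lex  "sent"
[2,3] PP/N  lex  "near"
[1,3] NP  >  k=2
[0,3] S  >  k=1

[0,3] S   >
  [0,1] "under" : S/NP
  [1,3] NP   >
    [1,2] "sent" : NP/(PP/N)
    [2,3] "near" : PP/N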